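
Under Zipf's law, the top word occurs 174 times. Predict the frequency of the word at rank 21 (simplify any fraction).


Zipf's law: freq(rank) = f1 / rank
f1 = 174, rank = 21
freq = 174 / 21
GCD(174, 21) = 3
Simplified: 58/7

58/7


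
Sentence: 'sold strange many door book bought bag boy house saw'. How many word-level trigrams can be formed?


Word trigrams from [10] words:
  Trigram 1: (sold strange many)
  Trigram 2: (strange many door)
  Trigram 3: (many door book)
  Trigram 4: (door book bought)
  Trigram 5: (book bought bag)
  Trigram 6: (bought bag boy)
  Trigram 7: (bag boy house)
  Trigram 8: (boy house saw)
Total word trigrams: 10 - 2 = 8

8


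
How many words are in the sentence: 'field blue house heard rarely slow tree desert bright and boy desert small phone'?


Counting words by splitting on spaces:
  Word 1: 'field'
  Word 2: 'blue'
  Word 3: 'house'
  Word 4: 'heard'
  Word 5: 'rarely'
  Word 6: 'slow'
  Word 7: 'tree'
  Word 8: 'desert'
  Word 9: 'bright'
  Word 10: 'and'
  Word 11: 'boy'
  Word 12: 'desert'
  Word 13: 'small'
  Word 14: 'phone'
Total words: 14

14


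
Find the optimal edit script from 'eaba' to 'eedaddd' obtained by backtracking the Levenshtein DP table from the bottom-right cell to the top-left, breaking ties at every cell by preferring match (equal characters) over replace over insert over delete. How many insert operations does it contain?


Edit distance = 5. Backtracking from cell (4, 7) with preference match > replace > insert > delete,
then listing the resulting alignment 'eaba' -> 'eedaddd' left to right:
  Step 1: insert 'e' [insertion #1]
  Step 2: keep 'e'
  Step 3: insert 'd' [insertion #2]
  Step 4: keep 'a'
  Step 5: insert 'd' [insertion #3]
  Step 6: replace b->d
  Step 7: replace a->d
Total insertions: 3

3


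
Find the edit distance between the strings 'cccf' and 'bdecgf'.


Building DP table for s1='cccf' (len 4) and s2='bdecgf' (len 6):
       b  d  e  c  g  f
    0  1  2  3  4  5  6
  c 1  1  2  3  3  4  5
  c 2  2  2  3  3  4  5
  c 3  3  3  3  3  4  5
  f 4  4  4  4  4  4  4
Edit distance = dp[4][6] = 4

4


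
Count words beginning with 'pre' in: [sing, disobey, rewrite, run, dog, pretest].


Checking each word for prefix 'pre':
  'sing' -> no (count: 0)
  'disobey' -> no (count: 0)
  'rewrite' -> no (count: 0)
  'run' -> no (count: 0)
  'dog' -> no (count: 0)
  'pretest' -> YES, starts with 'pre' (count: 1)
Total with prefix 'pre': 1

1


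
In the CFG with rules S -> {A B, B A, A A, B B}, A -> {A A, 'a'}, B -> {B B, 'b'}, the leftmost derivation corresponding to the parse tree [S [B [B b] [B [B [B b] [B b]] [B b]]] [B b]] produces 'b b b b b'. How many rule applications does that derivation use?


Every bracketed nonterminal node [X ...] in the tree is produced by exactly one rule application.
Reading the tree off as a leftmost derivation:
  Step 1: S  =>  B B   (applied S -> B B)
  Step 2: B B  =>  B B B   (applied B -> B B)
  Step 3: B B B  =>  b B B   (applied B -> b)
  Step 4: b B B  =>  b B B B   (applied B -> B B)
  Step 5: b B B B  =>  b B B B B   (applied B -> B B)
  Step 6: b B B B B  =>  b b B B B   (applied B -> b)
  Step 7: b b B B B  =>  b b b B B   (applied B -> b)
  Step 8: b b b B B  =>  b b b b B   (applied B -> b)
  Step 9: b b b b B  =>  b b b b b   (applied B -> b)
Final yield: b b b b b
Total rewrite steps: 9

9


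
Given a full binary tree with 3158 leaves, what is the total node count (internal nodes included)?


Leaf nodes (terminals): 3158
Internal nodes = n - 1 = 3158 - 1 = 3157
Total = leaves + internal = 3158 + 3157 = 6315

6315


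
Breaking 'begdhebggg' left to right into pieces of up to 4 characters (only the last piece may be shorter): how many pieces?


'begdhebggg' has 10 characters.
Chunking with max size 4:
  Chunk 1: 'begd' (positions 0-3)
  Chunk 2: 'hebg' (positions 4-7)
  Chunk 3: 'gg' (positions 8-9)
Total chunks: ceil(10 / 4) = 3

3


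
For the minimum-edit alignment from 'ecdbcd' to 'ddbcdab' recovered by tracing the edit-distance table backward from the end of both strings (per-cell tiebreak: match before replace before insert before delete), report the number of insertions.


Edit distance = 4. Backtracking from cell (6, 7) with preference match > replace > insert > delete,
then listing the resulting alignment 'ecdbcd' -> 'ddbcdab' left to right:
  Step 1: delete 'e'
  Step 2: replace c->d
  Step 3: keep 'd'
  Step 4: keep 'b'
  Step 5: keep 'c'
  Step 6: keep 'd'
  Step 7: insert 'a' [insertion #1]
  Step 8: insert 'b' [insertion #2]
Total insertions: 2

2


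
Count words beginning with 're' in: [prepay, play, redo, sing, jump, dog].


Checking each word for prefix 're':
  'prepay' -> no (count: 0)
  'play' -> no (count: 0)
  'redo' -> YES, starts with 're' (count: 1)
  'sing' -> no (count: 1)
  'jump' -> no (count: 1)
  'dog' -> no (count: 1)
Total with prefix 're': 1

1


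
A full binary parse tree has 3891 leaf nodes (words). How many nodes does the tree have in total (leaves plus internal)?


Leaf nodes (terminals): 3891
Internal nodes = n - 1 = 3891 - 1 = 3890
Total = leaves + internal = 3891 + 3890 = 7781

7781


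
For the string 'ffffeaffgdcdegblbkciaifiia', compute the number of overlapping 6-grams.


String 'ffffeaffgdcdegblbkciaifiia' has length L = 26.
Number of overlapping n-grams = L - n + 1
Substituting: 26 - 6 + 1 = 21

21


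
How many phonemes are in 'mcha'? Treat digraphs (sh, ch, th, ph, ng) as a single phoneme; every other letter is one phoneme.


Parsing 'mcha' greedily, digraphs first:
  'm' -> consonant phoneme (phonemes so far: 1)
  'ch' -> digraph (1 consonant phoneme) (phonemes so far: 2)
  'a' -> vowel phoneme (phonemes so far: 3)
Total phonemes: 3

3


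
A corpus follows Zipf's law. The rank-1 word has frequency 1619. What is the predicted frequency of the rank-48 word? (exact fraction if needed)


Zipf's law: freq(rank) = f1 / rank
f1 = 1619, rank = 48
freq = 1619 / 48
GCD(1619, 48) = 1
Simplified: 1619/48

1619/48


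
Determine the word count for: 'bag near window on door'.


Counting words by splitting on spaces:
  Word 1: 'bag'
  Word 2: 'near'
  Word 3: 'window'
  Word 4: 'on'
  Word 5: 'door'
Total words: 5

5


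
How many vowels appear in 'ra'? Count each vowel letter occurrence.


Scanning each character of 'ra':
  Position 1: 'r' -> consonant (running count: 0)
  Position 2: 'a' -> vowel (running count: 1)
Total vowels: 1

1


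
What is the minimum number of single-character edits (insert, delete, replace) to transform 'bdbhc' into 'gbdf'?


Building DP table for s1='bdbhc' (len 5) and s2='gbdf' (len 4):
       g  b  d  f
    0  1  2  3  4
  b 1  1  1  2  3
  d 2  2  2  1  2
  b 3  3  2  2  2
  h 4  4  3  3  3
  c 5  5  4  4  4
Edit distance = dp[5][4] = 4

4


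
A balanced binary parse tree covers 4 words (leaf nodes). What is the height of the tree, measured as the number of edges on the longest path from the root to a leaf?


In a balanced binary tree with n leaves the deepest leaf is ceil(log2(n)) edges below the root.
log2(4) = 2.0000
ceil(2.0000) = 2
height (edges) = 2

2


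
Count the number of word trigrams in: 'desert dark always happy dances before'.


Word trigrams from [6] words:
  Trigram 1: (desert dark always)
  Trigram 2: (dark always happy)
  Trigram 3: (always happy dances)
  Trigram 4: (happy dances before)
Total word trigrams: 6 - 2 = 4

4


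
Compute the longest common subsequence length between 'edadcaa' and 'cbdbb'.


DP table for LCS of 'edadcaa' and 'cbdbb':
       c  b  d  b  b
    0  0  0  0  0  0
  e 0  0  0  0  0  0
  d 0  0  0  1  1  1
  a 0  0  0  1  1  1
  d 0  0  0  1  1  1
  c 0  1  1  1  1  1
  a 0  1  1  1  1  1
  a 0  1  1  1  1  1
LCS: 'd'
LCS length = 1

1


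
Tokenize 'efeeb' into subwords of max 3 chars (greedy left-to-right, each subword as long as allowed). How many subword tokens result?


'efeeb' has 5 characters.
Chunking with max size 3:
  Chunk 1: 'efe' (positions 0-2)
  Chunk 2: 'eb' (positions 3-4)
Total chunks: ceil(5 / 3) = 2

2


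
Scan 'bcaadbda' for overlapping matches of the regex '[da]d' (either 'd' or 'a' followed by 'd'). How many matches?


Pattern: [da]d means either 'd' or 'a' followed by 'd'.
Scanning 'bcaadbda' position-by-position:
  Pos 0: window 'bc' -> no
  Pos 1: window 'ca' -> no
  Pos 2: window 'aa' -> no
  Pos 3: window 'ad' -> MATCH
  Pos 4: window 'db' -> no
  Pos 5: window 'bd' -> no
  Pos 6: window 'da' -> no
  Pos 7: window 'a' -> no
Total matches: 1

1


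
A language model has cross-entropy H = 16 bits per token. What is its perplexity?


Perplexity formula: PP = 2^H
H = 16
PP = 2^16
PP = 2^16 = 65536

65536


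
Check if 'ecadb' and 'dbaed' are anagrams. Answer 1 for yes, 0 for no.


Sort characters of 'ecadb': 'abcde'
Sort characters of 'dbaed': 'abdde'
Sorted forms differ -> they are NOT anagrams
Result: 0

0


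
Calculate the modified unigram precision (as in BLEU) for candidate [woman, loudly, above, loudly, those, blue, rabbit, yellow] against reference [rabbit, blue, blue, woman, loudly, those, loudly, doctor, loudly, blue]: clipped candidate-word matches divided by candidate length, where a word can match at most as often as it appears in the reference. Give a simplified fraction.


Reference word counts: {'blue': 3, 'doctor': 1, 'loudly': 3, 'rabbit': 1, 'those': 1, 'woman': 1}
Checking each candidate word (with clipping):
  'woman' -> in reference (ref count 1, used 1/1) -> match (matches: 1)
  'loudly' -> in reference (ref count 3, used 1/3) -> match (matches: 2)
  'above' -> not in reference -> no match (matches: 2)
  'loudly' -> in reference (ref count 3, used 2/3) -> match (matches: 3)
  'those' -> in reference (ref count 1, used 1/1) -> match (matches: 4)
  'blue' -> in reference (ref count 3, used 1/3) -> match (matches: 5)
  'rabbit' -> in reference (ref count 1, used 1/1) -> match (matches: 6)
  'yellow' -> not in reference -> no match (matches: 6)
Clipped matches: 6, Candidate length: 8
Precision = 6/8 = 3/4

3/4


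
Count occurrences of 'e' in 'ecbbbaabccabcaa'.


Scanning 'ecbbbaabccabcaa' for 'e':
  Position 0: 'e' -> MATCH (count: 1)
Total occurrences of 'e': 1

1


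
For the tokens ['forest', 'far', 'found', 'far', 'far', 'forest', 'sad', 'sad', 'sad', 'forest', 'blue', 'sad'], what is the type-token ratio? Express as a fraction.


Tokens: 12
Unique types: ('blue', 'far', 'forest', 'found', 'sad') = 5
TTR = 5/12
Already in lowest terms.

5/12


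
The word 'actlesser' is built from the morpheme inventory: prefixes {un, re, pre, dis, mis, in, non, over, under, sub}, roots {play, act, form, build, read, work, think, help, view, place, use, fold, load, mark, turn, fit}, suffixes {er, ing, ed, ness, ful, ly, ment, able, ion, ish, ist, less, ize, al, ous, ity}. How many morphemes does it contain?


Segmenting 'actlesser' against the inventory:
  'act' -> root (morpheme 1)
  'less' -> suffix (morpheme 2)
  'er' -> suffix (morpheme 3)
Total morphemes: 3

3


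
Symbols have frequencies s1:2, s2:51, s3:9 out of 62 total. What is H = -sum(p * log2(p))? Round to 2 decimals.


Computing entropy H = -sum(p_i * log2(p_i)):
  s1: p = 2/62 = 0.0323, -p*log2(p) = 0.1598
  s2: p = 51/62 = 0.8226, -p*log2(p) = 0.2318
  s3: p = 9/62 = 0.1452, -p*log2(p) = 0.4042
H = sum of terms = 0.7958
Rounded to 2 decimals: 0.80

0.80


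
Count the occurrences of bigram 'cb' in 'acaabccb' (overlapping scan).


Scanning 'acaabccb' for bigram 'cb':
  Position 0: 'ac' -> no
  Position 1: 'ca' -> no
  Position 2: 'aa' -> no
  Position 3: 'ab' -> no
  Position 4: 'bc' -> no
  Position 5: 'cc' -> no
  Position 6: 'cb' -> MATCH
Total matches: 1

1


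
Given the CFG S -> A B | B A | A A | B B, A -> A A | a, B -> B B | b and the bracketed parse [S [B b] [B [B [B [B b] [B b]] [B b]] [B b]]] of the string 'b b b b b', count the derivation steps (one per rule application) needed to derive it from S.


Every bracketed nonterminal node [X ...] in the tree is produced by exactly one rule application.
Reading the tree off as a leftmost derivation:
  Step 1: S  =>  B B   (applied S -> B B)
  Step 2: B B  =>  b B   (applied B -> b)
  Step 3: b B  =>  b B B   (applied B -> B B)
  Step 4: b B B  =>  b B B B   (applied B -> B B)
  Step 5: b B B B  =>  b B B B B   (applied B -> B B)
  Step 6: b B B B B  =>  b b B B B   (applied B -> b)
  Step 7: b b B B B  =>  b b b B B   (applied B -> b)
  Step 8: b b b B B  =>  b b b b B   (applied B -> b)
  Step 9: b b b b B  =>  b b b b b   (applied B -> b)
Final yield: b b b b b
Total rewrite steps: 9

9


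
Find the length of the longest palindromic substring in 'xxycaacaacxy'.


Scanning 'xxycaacaacxy' for palindromic substrings.
Substring at positions 3-9: 'caacaac'.
Check: reverse('caacaac') = 'caacaac' -> palindrome confirmed.
Neighbouring characters ('y' / 'x') break symmetry, so it cannot extend further.
No longer palindromic substring exists; longest length = 7

7


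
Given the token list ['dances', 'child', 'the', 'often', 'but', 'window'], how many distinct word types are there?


Listing all tokens and tracking unique types:
  Token 1: 'dances' -> NEW (unique so far: 1)
  Token 2: 'child' -> NEW (unique so far: 2)
  Token 3: 'the' -> NEW (unique so far: 3)
  Token 4: 'often' -> NEW (unique so far: 4)
  Token 5: 'but' -> NEW (unique so far: 5)
  Token 6: 'window' -> NEW (unique so far: 6)
Unique types: ('but', 'child', 'dances', 'often', 'the', 'window')
Vocabulary size: 6

6


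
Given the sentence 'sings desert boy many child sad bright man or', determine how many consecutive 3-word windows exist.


Word trigrams from [9] words:
  Trigram 1: (sings desert boy)
  Trigram 2: (desert boy many)
  Trigram 3: (boy many child)
  Trigram 4: (many child sad)
  Trigram 5: (child sad bright)
  Trigram 6: (sad bright man)
  Trigram 7: (bright man or)
Total word trigrams: 9 - 2 = 7

7


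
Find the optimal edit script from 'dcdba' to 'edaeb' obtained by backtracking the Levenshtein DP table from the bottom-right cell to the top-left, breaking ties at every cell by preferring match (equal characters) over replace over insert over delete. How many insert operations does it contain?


Edit distance = 4. Backtracking from cell (5, 5) with preference match > replace > insert > delete,
then listing the resulting alignment 'dcdba' -> 'edaeb' left to right:
  Step 1: insert 'e' [insertion #1]
  Step 2: keep 'd'
  Step 3: replace c->a
  Step 4: replace d->e
  Step 5: keep 'b'
  Step 6: delete 'a'
Total insertions: 1

1


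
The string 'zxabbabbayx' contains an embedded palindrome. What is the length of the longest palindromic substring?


Scanning 'zxabbabbayx' for palindromic substrings.
Substring at positions 2-8: 'abbabba'.
Check: reverse('abbabba') = 'abbabba' -> palindrome confirmed.
Neighbouring characters ('x' / 'y') break symmetry, so it cannot extend further.
No longer palindromic substring exists; longest length = 7

7


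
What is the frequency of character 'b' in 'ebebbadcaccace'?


Scanning 'ebebbadcaccace' for 'b':
  Position 1: 'b' -> MATCH (count: 1)
  Position 3: 'b' -> MATCH (count: 2)
  Position 4: 'b' -> MATCH (count: 3)
Total occurrences of 'b': 3

3


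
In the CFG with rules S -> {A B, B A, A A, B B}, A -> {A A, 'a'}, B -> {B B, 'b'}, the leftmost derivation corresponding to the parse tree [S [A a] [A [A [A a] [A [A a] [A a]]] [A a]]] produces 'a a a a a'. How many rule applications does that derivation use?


Every bracketed nonterminal node [X ...] in the tree is produced by exactly one rule application.
Reading the tree off as a leftmost derivation:
  Step 1: S  =>  A A   (applied S -> A A)
  Step 2: A A  =>  a A   (applied A -> a)
  Step 3: a A  =>  a A A   (applied A -> A A)
  Step 4: a A A  =>  a A A A   (applied A -> A A)
  Step 5: a A A A  =>  a a A A   (applied A -> a)
  Step 6: a a A A  =>  a a A A A   (applied A -> A A)
  Step 7: a a A A A  =>  a a a A A   (applied A -> a)
  Step 8: a a a A A  =>  a a a a A   (applied A -> a)
  Step 9: a a a a A  =>  a a a a a   (applied A -> a)
Final yield: a a a a a
Total rewrite steps: 9

9


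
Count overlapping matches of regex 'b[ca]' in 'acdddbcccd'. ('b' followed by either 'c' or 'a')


Pattern: b[ca] means 'b' followed by either 'c' or 'a'.
Scanning 'acdddbcccd' position-by-position:
  Pos 0: window 'ac' -> no
  Pos 1: window 'cd' -> no
  Pos 2: window 'dd' -> no
  Pos 3: window 'dd' -> no
  Pos 4: window 'db' -> no
  Pos 5: window 'bc' -> MATCH
  Pos 6: window 'cc' -> no
  Pos 7: window 'cc' -> no
  Pos 8: window 'cd' -> no
  Pos 9: window 'd' -> no
Total matches: 1

1


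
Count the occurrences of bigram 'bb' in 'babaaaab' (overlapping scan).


Scanning 'babaaaab' for bigram 'bb':
  Position 0: 'ba' -> no
  Position 1: 'ab' -> no
  Position 2: 'ba' -> no
  Position 3: 'aa' -> no
  Position 4: 'aa' -> no
  Position 5: 'aa' -> no
  Position 6: 'ab' -> no
Total matches: 0

0


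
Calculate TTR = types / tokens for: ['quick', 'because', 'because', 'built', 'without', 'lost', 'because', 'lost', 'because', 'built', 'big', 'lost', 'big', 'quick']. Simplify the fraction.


Tokens: 14
Unique types: ('because', 'big', 'built', 'lost', 'quick', 'without') = 6
TTR = 6/14
Simplify: divide both by 2 -> 3/7
TTR = 3/7

3/7


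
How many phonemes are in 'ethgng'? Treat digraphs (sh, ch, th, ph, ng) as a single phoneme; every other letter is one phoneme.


Parsing 'ethgng' greedily, digraphs first:
  'e' -> vowel phoneme (phonemes so far: 1)
  'th' -> digraph (1 consonant phoneme) (phonemes so far: 2)
  'g' -> consonant phoneme (phonemes so far: 3)
  'ng' -> digraph (1 consonant phoneme) (phonemes so far: 4)
Total phonemes: 4

4


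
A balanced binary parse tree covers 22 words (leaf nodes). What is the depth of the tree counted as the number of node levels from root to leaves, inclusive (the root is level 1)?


In a balanced binary tree with n leaves the deepest leaf is ceil(log2(n)) edges below the root,
so counting node levels inclusive of root and leaves gives ceil(log2(n)) + 1 levels.
log2(22) = 4.4594
ceil(4.4594) = 5
levels = 5 + 1 = 6

6


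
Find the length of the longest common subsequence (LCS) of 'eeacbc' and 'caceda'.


DP table for LCS of 'eeacbc' and 'caceda':
       c  a  c  e  d  a
    0  0  0  0  0  0  0
  e 0  0  0  0  1  1  1
  e 0  0  0  0  1  1  1
  a 0  0  1  1  1  1  2
  c 0  1  1  2  2  2  2
  b 0  1  1  2  2  2  2
  c 0  1  1  2  2  2  2
LCS: 'ea'
LCS length = 2

2


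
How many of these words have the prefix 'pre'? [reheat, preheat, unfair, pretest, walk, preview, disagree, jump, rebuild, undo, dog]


Checking each word for prefix 'pre':
  'reheat' -> no (count: 0)
  'preheat' -> YES, starts with 'pre' (count: 1)
  'unfair' -> no (count: 1)
  'pretest' -> YES, starts with 'pre' (count: 2)
  'walk' -> no (count: 2)
  'preview' -> YES, starts with 'pre' (count: 3)
  'disagree' -> no (count: 3)
  'jump' -> no (count: 3)
  'rebuild' -> no (count: 3)
  'undo' -> no (count: 3)
  'dog' -> no (count: 3)
Total with prefix 'pre': 3

3


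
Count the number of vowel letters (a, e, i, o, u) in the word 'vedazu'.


Scanning each character of 'vedazu':
  Position 1: 'v' -> consonant (running count: 0)
  Position 2: 'e' -> vowel (running count: 1)
  Position 3: 'd' -> consonant (running count: 1)
  Position 4: 'a' -> vowel (running count: 2)
  Position 5: 'z' -> consonant (running count: 2)
  Position 6: 'u' -> vowel (running count: 3)
Total vowels: 3

3


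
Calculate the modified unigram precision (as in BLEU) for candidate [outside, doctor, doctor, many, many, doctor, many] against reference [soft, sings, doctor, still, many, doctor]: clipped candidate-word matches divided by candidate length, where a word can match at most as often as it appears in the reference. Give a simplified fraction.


Reference word counts: {'doctor': 2, 'many': 1, 'sings': 1, 'soft': 1, 'still': 1}
Checking each candidate word (with clipping):
  'outside' -> not in reference -> no match (matches: 0)
  'doctor' -> in reference (ref count 2, used 1/2) -> match (matches: 1)
  'doctor' -> in reference (ref count 2, used 2/2) -> match (matches: 2)
  'many' -> in reference (ref count 1, used 1/1) -> match (matches: 3)
  'many' -> ref count 1 already used up (1/1) -> clipped, no match (matches: 3)
  'doctor' -> ref count 2 already used up (2/2) -> clipped, no match (matches: 3)
  'many' -> ref count 1 already used up (1/1) -> clipped, no match (matches: 3)
Clipped matches: 3, Candidate length: 7
Precision = 3/7

3/7


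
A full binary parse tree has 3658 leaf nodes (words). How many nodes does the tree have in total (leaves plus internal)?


Leaf nodes (terminals): 3658
Internal nodes = n - 1 = 3658 - 1 = 3657
Total = leaves + internal = 3658 + 3657 = 7315

7315


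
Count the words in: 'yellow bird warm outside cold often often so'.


Counting words by splitting on spaces:
  Word 1: 'yellow'
  Word 2: 'bird'
  Word 3: 'warm'
  Word 4: 'outside'
  Word 5: 'cold'
  Word 6: 'often'
  Word 7: 'often'
  Word 8: 'so'
Total words: 8

8


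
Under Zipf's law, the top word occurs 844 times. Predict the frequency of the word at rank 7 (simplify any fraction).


Zipf's law: freq(rank) = f1 / rank
f1 = 844, rank = 7
freq = 844 / 7
GCD(844, 7) = 1
Simplified: 844/7

844/7


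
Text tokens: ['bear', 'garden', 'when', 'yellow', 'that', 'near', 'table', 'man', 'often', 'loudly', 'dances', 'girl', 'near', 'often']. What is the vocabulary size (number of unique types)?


Listing all tokens and tracking unique types:
  Token 1: 'bear' -> NEW (unique so far: 1)
  Token 2: 'garden' -> NEW (unique so far: 2)
  Token 3: 'when' -> NEW (unique so far: 3)
  Token 4: 'yellow' -> NEW (unique so far: 4)
  Token 5: 'that' -> NEW (unique so far: 5)
  Token 6: 'near' -> NEW (unique so far: 6)
  Token 7: 'table' -> NEW (unique so far: 7)
  Token 8: 'man' -> NEW (unique so far: 8)
  Token 9: 'often' -> NEW (unique so far: 9)
  Token 10: 'loudly' -> NEW (unique so far: 10)
  Token 11: 'dances' -> NEW (unique so far: 11)
  Token 12: 'girl' -> NEW (unique so far: 12)
  Token 13: 'near' -> duplicate (unique so far: 12)
  Token 14: 'often' -> duplicate (unique so far: 12)
Unique types: ('bear', 'dances', 'garden', 'girl', 'loudly', 'man', 'near', 'often', 'table', 'that', 'when', 'yellow')
Vocabulary size: 12

12


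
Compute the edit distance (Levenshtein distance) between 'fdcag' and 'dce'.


Building DP table for s1='fdcag' (len 5) and s2='dce' (len 3):
       d  c  e
    0  1  2  3
  f 1  1  2  3
  d 2  1  2  3
  c 3  2  1  2
  a 4  3  2  2
  g 5  4  3  3
Edit distance = dp[5][3] = 3

3


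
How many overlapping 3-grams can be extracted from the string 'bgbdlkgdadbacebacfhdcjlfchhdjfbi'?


String 'bgbdlkgdadbacebacfhdcjlfchhdjfbi' has length L = 32.
Number of overlapping n-grams = L - n + 1
Substituting: 32 - 3 + 1 = 30

30


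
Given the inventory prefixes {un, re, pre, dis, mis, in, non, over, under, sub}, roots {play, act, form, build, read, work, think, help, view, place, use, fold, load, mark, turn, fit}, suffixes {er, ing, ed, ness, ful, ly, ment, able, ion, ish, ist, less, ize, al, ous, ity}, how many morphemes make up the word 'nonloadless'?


Segmenting 'nonloadless' against the inventory:
  'non' -> prefix (morpheme 1)
  'load' -> root (morpheme 2)
  'less' -> suffix (morpheme 3)
Total morphemes: 3

3


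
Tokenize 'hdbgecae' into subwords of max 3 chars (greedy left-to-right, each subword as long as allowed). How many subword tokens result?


'hdbgecae' has 8 characters.
Chunking with max size 3:
  Chunk 1: 'hdb' (positions 0-2)
  Chunk 2: 'gec' (positions 3-5)
  Chunk 3: 'ae' (positions 6-7)
Total chunks: ceil(8 / 3) = 3

3


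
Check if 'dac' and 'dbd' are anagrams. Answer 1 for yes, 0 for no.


Sort characters of 'dac': 'acd'
Sort characters of 'dbd': 'bdd'
Sorted forms differ -> they are NOT anagrams
Result: 0

0


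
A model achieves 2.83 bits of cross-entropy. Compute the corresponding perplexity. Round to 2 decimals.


Perplexity formula: PP = 2^H
H = 2.83
PP = 2^2.83
Decompose: 2^2.83 = 2^2 * 2^0.83
2^2 = 4, 2^0.83 ~ 1.7776854
PP ~ 4 * 1.7776854 = 7.1107416
Rounded to 2 decimals: 7.11

7.11


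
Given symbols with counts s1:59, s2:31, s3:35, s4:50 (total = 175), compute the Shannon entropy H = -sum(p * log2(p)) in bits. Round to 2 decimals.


Computing entropy H = -sum(p_i * log2(p_i)):
  s1: p = 59/175 = 0.3371, -p*log2(p) = 0.5288
  s2: p = 31/175 = 0.1771, -p*log2(p) = 0.4423
  s3: p = 35/175 = 0.2000, -p*log2(p) = 0.4644
  s4: p = 50/175 = 0.2857, -p*log2(p) = 0.5164
H = sum of terms = 1.9519
Rounded to 2 decimals: 1.95

1.95


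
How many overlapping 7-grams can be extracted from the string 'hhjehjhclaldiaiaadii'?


String 'hhjehjhclaldiaiaadii' has length L = 20.
Number of overlapping n-grams = L - n + 1
Substituting: 20 - 7 + 1 = 14

14


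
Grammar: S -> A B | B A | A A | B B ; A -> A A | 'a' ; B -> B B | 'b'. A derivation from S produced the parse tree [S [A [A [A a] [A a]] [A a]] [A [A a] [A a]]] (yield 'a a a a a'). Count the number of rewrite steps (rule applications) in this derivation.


Every bracketed nonterminal node [X ...] in the tree is produced by exactly one rule application.
Reading the tree off as a leftmost derivation:
  Step 1: S  =>  A A   (applied S -> A A)
  Step 2: A A  =>  A A A   (applied A -> A A)
  Step 3: A A A  =>  A A A A   (applied A -> A A)
  Step 4: A A A A  =>  a A A A   (applied A -> a)
  Step 5: a A A A  =>  a a A A   (applied A -> a)
  Step 6: a a A A  =>  a a a A   (applied A -> a)
  Step 7: a a a A  =>  a a a A A   (applied A -> A A)
  Step 8: a a a A A  =>  a a a a A   (applied A -> a)
  Step 9: a a a a A  =>  a a a a a   (applied A -> a)
Final yield: a a a a a
Total rewrite steps: 9

9


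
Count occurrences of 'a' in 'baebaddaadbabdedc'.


Scanning 'baebaddaadbabdedc' for 'a':
  Position 1: 'a' -> MATCH (count: 1)
  Position 4: 'a' -> MATCH (count: 2)
  Position 7: 'a' -> MATCH (count: 3)
  Position 8: 'a' -> MATCH (count: 4)
  Position 11: 'a' -> MATCH (count: 5)
Total occurrences of 'a': 5

5


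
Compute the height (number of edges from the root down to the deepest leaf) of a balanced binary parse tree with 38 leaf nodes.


In a balanced binary tree with n leaves the deepest leaf is ceil(log2(n)) edges below the root.
log2(38) = 5.2479
ceil(5.2479) = 6
height (edges) = 6

6


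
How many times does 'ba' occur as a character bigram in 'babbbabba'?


Scanning 'babbbabba' for bigram 'ba':
  Position 0: 'ba' -> MATCH
  Position 1: 'ab' -> no
  Position 2: 'bb' -> no
  Position 3: 'bb' -> no
  Position 4: 'ba' -> MATCH
  Position 5: 'ab' -> no
  Position 6: 'bb' -> no
  Position 7: 'ba' -> MATCH
Total matches: 3

3


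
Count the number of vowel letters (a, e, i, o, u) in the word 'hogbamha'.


Scanning each character of 'hogbamha':
  Position 1: 'h' -> consonant (running count: 0)
  Position 2: 'o' -> vowel (running count: 1)
  Position 3: 'g' -> consonant (running count: 1)
  Position 4: 'b' -> consonant (running count: 1)
  Position 5: 'a' -> vowel (running count: 2)
  Position 6: 'm' -> consonant (running count: 2)
  Position 7: 'h' -> consonant (running count: 2)
  Position 8: 'a' -> vowel (running count: 3)
Total vowels: 3

3


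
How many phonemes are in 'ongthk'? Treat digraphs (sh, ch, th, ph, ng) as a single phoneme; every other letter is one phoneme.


Parsing 'ongthk' greedily, digraphs first:
  'o' -> vowel phoneme (phonemes so far: 1)
  'ng' -> digraph (1 consonant phoneme) (phonemes so far: 2)
  'th' -> digraph (1 consonant phoneme) (phonemes so far: 3)
  'k' -> consonant phoneme (phonemes so far: 4)
Total phonemes: 4

4


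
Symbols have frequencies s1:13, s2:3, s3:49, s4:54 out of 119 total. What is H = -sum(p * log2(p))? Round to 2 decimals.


Computing entropy H = -sum(p_i * log2(p_i)):
  s1: p = 13/119 = 0.1092, -p*log2(p) = 0.3490
  s2: p = 3/119 = 0.0252, -p*log2(p) = 0.1339
  s3: p = 49/119 = 0.4118, -p*log2(p) = 0.5271
  s4: p = 54/119 = 0.4538, -p*log2(p) = 0.5173
H = sum of terms = 1.5273
Rounded to 2 decimals: 1.53

1.53


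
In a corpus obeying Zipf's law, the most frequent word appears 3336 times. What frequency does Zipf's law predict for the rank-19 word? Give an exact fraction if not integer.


Zipf's law: freq(rank) = f1 / rank
f1 = 3336, rank = 19
freq = 3336 / 19
GCD(3336, 19) = 1
Simplified: 3336/19

3336/19


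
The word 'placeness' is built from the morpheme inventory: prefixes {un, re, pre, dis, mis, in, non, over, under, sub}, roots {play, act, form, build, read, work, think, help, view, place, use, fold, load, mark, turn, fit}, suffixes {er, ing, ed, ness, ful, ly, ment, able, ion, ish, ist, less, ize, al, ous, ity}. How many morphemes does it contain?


Segmenting 'placeness' against the inventory:
  'place' -> root (morpheme 1)
  'ness' -> suffix (morpheme 2)
Total morphemes: 2

2


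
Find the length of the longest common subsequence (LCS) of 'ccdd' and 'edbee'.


DP table for LCS of 'ccdd' and 'edbee':
       e  d  b  e  e
    0  0  0  0  0  0
  c 0  0  0  0  0  0
  c 0  0  0  0  0  0
  d 0  0  1  1  1  1
  d 0  0  1  1  1  1
LCS: 'd'
LCS length = 1

1


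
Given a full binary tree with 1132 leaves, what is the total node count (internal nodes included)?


Leaf nodes (terminals): 1132
Internal nodes = n - 1 = 1132 - 1 = 1131
Total = leaves + internal = 1132 + 1131 = 2263

2263


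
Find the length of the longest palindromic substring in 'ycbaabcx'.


Scanning 'ycbaabcx' for palindromic substrings.
Substring at positions 1-6: 'cbaabc'.
Check: reverse('cbaabc') = 'cbaabc' -> palindrome confirmed.
Neighbouring characters ('y' / 'x') break symmetry, so it cannot extend further.
No longer palindromic substring exists; longest length = 6

6


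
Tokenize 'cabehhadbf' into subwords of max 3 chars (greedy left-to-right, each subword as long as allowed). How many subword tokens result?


'cabehhadbf' has 10 characters.
Chunking with max size 3:
  Chunk 1: 'cab' (positions 0-2)
  Chunk 2: 'ehh' (positions 3-5)
  Chunk 3: 'adb' (positions 6-8)
  Chunk 4: 'f' (positions 9-9)
Total chunks: ceil(10 / 3) = 4

4


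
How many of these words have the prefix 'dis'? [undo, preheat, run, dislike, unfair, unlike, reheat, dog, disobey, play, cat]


Checking each word for prefix 'dis':
  'undo' -> no (count: 0)
  'preheat' -> no (count: 0)
  'run' -> no (count: 0)
  'dislike' -> YES, starts with 'dis' (count: 1)
  'unfair' -> no (count: 1)
  'unlike' -> no (count: 1)
  'reheat' -> no (count: 1)
  'dog' -> no (count: 1)
  'disobey' -> YES, starts with 'dis' (count: 2)
  'play' -> no (count: 2)
  'cat' -> no (count: 2)
Total with prefix 'dis': 2

2


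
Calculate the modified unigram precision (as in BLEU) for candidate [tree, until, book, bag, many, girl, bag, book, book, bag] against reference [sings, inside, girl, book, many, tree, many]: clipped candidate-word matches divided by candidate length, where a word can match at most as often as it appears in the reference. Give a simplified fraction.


Reference word counts: {'book': 1, 'girl': 1, 'inside': 1, 'many': 2, 'sings': 1, 'tree': 1}
Checking each candidate word (with clipping):
  'tree' -> in reference (ref count 1, used 1/1) -> match (matches: 1)
  'until' -> not in reference -> no match (matches: 1)
  'book' -> in reference (ref count 1, used 1/1) -> match (matches: 2)
  'bag' -> not in reference -> no match (matches: 2)
  'many' -> in reference (ref count 2, used 1/2) -> match (matches: 3)
  'girl' -> in reference (ref count 1, used 1/1) -> match (matches: 4)
  'bag' -> not in reference -> no match (matches: 4)
  'book' -> ref count 1 already used up (1/1) -> clipped, no match (matches: 4)
  'book' -> ref count 1 already used up (1/1) -> clipped, no match (matches: 4)
  'bag' -> not in reference -> no match (matches: 4)
Clipped matches: 4, Candidate length: 10
Precision = 4/10 = 2/5

2/5


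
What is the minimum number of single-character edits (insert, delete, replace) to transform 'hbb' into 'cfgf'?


Building DP table for s1='hbb' (len 3) and s2='cfgf' (len 4):
       c  f  g  f
    0  1  2  3  4
  h 1  1  2  3  4
  b 2  2  2  3  4
  b 3  3  3  3  4
Edit distance = dp[3][4] = 4

4


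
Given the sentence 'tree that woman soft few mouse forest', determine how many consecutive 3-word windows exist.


Word trigrams from [7] words:
  Trigram 1: (tree that woman)
  Trigram 2: (that woman soft)
  Trigram 3: (woman soft few)
  Trigram 4: (soft few mouse)
  Trigram 5: (few mouse forest)
Total word trigrams: 7 - 2 = 5

5


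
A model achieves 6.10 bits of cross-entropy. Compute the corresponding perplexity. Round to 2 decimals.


Perplexity formula: PP = 2^H
H = 6.10
PP = 2^6.10
Decompose: 2^6.10 = 2^6 * 2^0.10
2^6 = 64, 2^0.10 ~ 1.0717735
PP ~ 64 * 1.0717735 = 68.5935040
Rounded to 2 decimals: 68.59

68.59


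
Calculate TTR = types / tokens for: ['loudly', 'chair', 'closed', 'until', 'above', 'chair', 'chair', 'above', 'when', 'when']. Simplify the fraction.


Tokens: 10
Unique types: ('above', 'chair', 'closed', 'loudly', 'until', 'when') = 6
TTR = 6/10
Simplify: divide both by 2 -> 3/5
TTR = 3/5

3/5


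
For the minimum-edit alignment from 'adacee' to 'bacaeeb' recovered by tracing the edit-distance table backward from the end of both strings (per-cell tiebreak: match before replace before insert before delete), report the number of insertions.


Edit distance = 4. Backtracking from cell (6, 7) with preference match > replace > insert > delete,
then listing the resulting alignment 'adacee' -> 'bacaeeb' left to right:
  Step 1: insert 'b' [insertion #1]
  Step 2: keep 'a'
  Step 3: replace d->c
  Step 4: keep 'a'
  Step 5: replace c->e
  Step 6: keep 'e'
  Step 7: replace e->b
Total insertions: 1

1


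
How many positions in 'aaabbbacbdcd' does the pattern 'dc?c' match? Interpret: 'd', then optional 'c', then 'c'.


Pattern: dc?c means 'd', then optional 'c', then 'c'.
Scanning 'aaabbbacbdcd' position-by-position:
  Pos 0: window 'aaa' -> no
  Pos 1: window 'aab' -> no
  Pos 2: window 'abb' -> no
  Pos 3: window 'bbb' -> no
  Pos 4: window 'bba' -> no
  Pos 5: window 'bac' -> no
  Pos 6: window 'acb' -> no
  Pos 7: window 'cbd' -> no
  Pos 8: window 'bdc' -> no
  Pos 9: window 'dcd' -> MATCH
  Pos 10: window 'cd' -> no
  Pos 11: window 'd' -> no
Total matches: 1

1


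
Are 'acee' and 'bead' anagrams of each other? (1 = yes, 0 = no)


Sort characters of 'acee': 'acee'
Sort characters of 'bead': 'abde'
Sorted forms differ -> they are NOT anagrams
Result: 0

0


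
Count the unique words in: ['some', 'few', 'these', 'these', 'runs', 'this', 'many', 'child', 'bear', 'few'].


Listing all tokens and tracking unique types:
  Token 1: 'some' -> NEW (unique so far: 1)
  Token 2: 'few' -> NEW (unique so far: 2)
  Token 3: 'these' -> NEW (unique so far: 3)
  Token 4: 'these' -> duplicate (unique so far: 3)
  Token 5: 'runs' -> NEW (unique so far: 4)
  Token 6: 'this' -> NEW (unique so far: 5)
  Token 7: 'many' -> NEW (unique so far: 6)
  Token 8: 'child' -> NEW (unique so far: 7)
  Token 9: 'bear' -> NEW (unique so far: 8)
  Token 10: 'few' -> duplicate (unique so far: 8)
Unique types: ('bear', 'child', 'few', 'many', 'runs', 'some', 'these', 'this')
Vocabulary size: 8

8


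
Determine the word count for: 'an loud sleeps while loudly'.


Counting words by splitting on spaces:
  Word 1: 'an'
  Word 2: 'loud'
  Word 3: 'sleeps'
  Word 4: 'while'
  Word 5: 'loudly'
Total words: 5

5


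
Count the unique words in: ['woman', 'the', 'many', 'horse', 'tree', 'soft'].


Listing all tokens and tracking unique types:
  Token 1: 'woman' -> NEW (unique so far: 1)
  Token 2: 'the' -> NEW (unique so far: 2)
  Token 3: 'many' -> NEW (unique so far: 3)
  Token 4: 'horse' -> NEW (unique so far: 4)
  Token 5: 'tree' -> NEW (unique so far: 5)
  Token 6: 'soft' -> NEW (unique so far: 6)
Unique types: ('horse', 'many', 'soft', 'the', 'tree', 'woman')
Vocabulary size: 6

6


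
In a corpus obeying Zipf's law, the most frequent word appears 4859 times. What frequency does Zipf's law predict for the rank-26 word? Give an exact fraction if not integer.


Zipf's law: freq(rank) = f1 / rank
f1 = 4859, rank = 26
freq = 4859 / 26
GCD(4859, 26) = 1
Simplified: 4859/26

4859/26


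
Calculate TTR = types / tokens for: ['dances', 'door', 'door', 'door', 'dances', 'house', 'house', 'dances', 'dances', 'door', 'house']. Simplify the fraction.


Tokens: 11
Unique types: ('dances', 'door', 'house') = 3
TTR = 3/11
Already in lowest terms.

3/11


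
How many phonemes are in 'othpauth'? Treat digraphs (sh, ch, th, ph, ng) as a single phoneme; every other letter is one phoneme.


Parsing 'othpauth' greedily, digraphs first:
  'o' -> vowel phoneme (phonemes so far: 1)
  'th' -> digraph (1 consonant phoneme) (phonemes so far: 2)
  'p' -> consonant phoneme (phonemes so far: 3)
  'a' -> vowel phoneme (phonemes so far: 4)
  'u' -> vowel phoneme (phonemes so far: 5)
  'th' -> digraph (1 consonant phoneme) (phonemes so far: 6)
Total phonemes: 6

6


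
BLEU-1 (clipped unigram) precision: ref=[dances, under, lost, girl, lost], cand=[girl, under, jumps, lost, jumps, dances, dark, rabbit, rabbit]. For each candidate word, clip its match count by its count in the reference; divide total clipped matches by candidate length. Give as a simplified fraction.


Reference word counts: {'dances': 1, 'girl': 1, 'lost': 2, 'under': 1}
Checking each candidate word (with clipping):
  'girl' -> in reference (ref count 1, used 1/1) -> match (matches: 1)
  'under' -> in reference (ref count 1, used 1/1) -> match (matches: 2)
  'jumps' -> not in reference -> no match (matches: 2)
  'lost' -> in reference (ref count 2, used 1/2) -> match (matches: 3)
  'jumps' -> not in reference -> no match (matches: 3)
  'dances' -> in reference (ref count 1, used 1/1) -> match (matches: 4)
  'dark' -> not in reference -> no match (matches: 4)
  'rabbit' -> not in reference -> no match (matches: 4)
  'rabbit' -> not in reference -> no match (matches: 4)
Clipped matches: 4, Candidate length: 9
Precision = 4/9

4/9


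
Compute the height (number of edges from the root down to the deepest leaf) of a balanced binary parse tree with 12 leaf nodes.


In a balanced binary tree with n leaves the deepest leaf is ceil(log2(n)) edges below the root.
log2(12) = 3.5850
ceil(3.5850) = 4
height (edges) = 4

4


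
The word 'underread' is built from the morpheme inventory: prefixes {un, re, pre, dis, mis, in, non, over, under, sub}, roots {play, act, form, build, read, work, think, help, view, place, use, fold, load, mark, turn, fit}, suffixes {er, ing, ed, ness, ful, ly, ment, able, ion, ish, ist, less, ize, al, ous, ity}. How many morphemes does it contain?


Segmenting 'underread' against the inventory:
  'under' -> prefix (morpheme 1)
  'read' -> root (morpheme 2)
Total morphemes: 2

2


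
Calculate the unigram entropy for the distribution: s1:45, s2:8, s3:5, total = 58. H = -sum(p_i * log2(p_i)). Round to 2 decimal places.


Computing entropy H = -sum(p_i * log2(p_i)):
  s1: p = 45/58 = 0.7759, -p*log2(p) = 0.2841
  s2: p = 8/58 = 0.1379, -p*log2(p) = 0.3942
  s3: p = 5/58 = 0.0862, -p*log2(p) = 0.3048
H = sum of terms = 0.9831
Rounded to 2 decimals: 0.98

0.98


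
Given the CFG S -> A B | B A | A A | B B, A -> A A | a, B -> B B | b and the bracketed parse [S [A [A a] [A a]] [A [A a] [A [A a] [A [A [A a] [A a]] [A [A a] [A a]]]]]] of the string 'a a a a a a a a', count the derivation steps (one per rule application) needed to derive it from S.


Every bracketed nonterminal node [X ...] in the tree is produced by exactly one rule application.
Reading the tree off as a leftmost derivation:
  Step 1: S  =>  A A   (applied S -> A A)
  Step 2: A A  =>  A A A   (applied A -> A A)
  Step 3: A A A  =>  a A A   (applied A -> a)
  Step 4: a A A  =>  a a A   (applied A -> a)
  Step 5: a a A  =>  a a A A   (applied A -> A A)
  Step 6: a a A A  =>  a a a A   (applied A -> a)
  Step 7: a a a A  =>  a a a A A   (applied A -> A A)
  Step 8: a a a A A  =>  a a a a A   (applied A -> a)
  Step 9: a a a a A  =>  a a a a A A   (applied A -> A A)
  Step 10: a a a a A A  =>  a a a a A A A   (applied A -> A A)
  Step 11: a a a a A A A  =>  a a a a a A A   (applied A -> a)
  Step 12: a a a a a A A  =>  a a a a a a A   (applied A -> a)
  Step 13: a a a a a a A  =>  a a a a a a A A   (applied A -> A A)
  Step 14: a a a a a a A A  =>  a a a a a a a A   (applied A -> a)
  Step 15: a a a a a a a A  =>  a a a a a a a a   (applied A -> a)
Final yield: a a a a a a a a
Total rewrite steps: 15

15
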